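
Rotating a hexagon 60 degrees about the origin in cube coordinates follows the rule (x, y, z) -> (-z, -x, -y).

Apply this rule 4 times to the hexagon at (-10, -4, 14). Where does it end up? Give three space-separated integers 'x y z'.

Start: (-10, -4, 14)
Step 1: (-10, -4, 14) -> (-(14), -(-10), -(-4)) = (-14, 10, 4)
Step 2: (-14, 10, 4) -> (-(4), -(-14), -(10)) = (-4, 14, -10)
Step 3: (-4, 14, -10) -> (-(-10), -(-4), -(14)) = (10, 4, -14)
Step 4: (10, 4, -14) -> (-(-14), -(10), -(4)) = (14, -10, -4)

Answer: 14 -10 -4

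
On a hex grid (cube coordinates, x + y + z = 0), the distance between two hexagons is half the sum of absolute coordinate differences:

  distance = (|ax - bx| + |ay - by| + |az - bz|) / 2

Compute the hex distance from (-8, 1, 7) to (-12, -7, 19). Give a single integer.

Answer: 12

Derivation:
|ax - bx| = |-8 - (-12)| = 4
|ay - by| = |1 - (-7)| = 8
|az - bz| = |7 - 19| = 12
distance = (4 + 8 + 12) / 2 = 24 / 2 = 12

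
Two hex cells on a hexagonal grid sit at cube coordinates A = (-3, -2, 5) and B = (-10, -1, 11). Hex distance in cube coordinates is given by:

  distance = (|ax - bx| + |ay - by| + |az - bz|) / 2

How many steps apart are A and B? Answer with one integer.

|ax - bx| = |-3 - (-10)| = 7
|ay - by| = |-2 - (-1)| = 1
|az - bz| = |5 - 11| = 6
distance = (7 + 1 + 6) / 2 = 14 / 2 = 7

Answer: 7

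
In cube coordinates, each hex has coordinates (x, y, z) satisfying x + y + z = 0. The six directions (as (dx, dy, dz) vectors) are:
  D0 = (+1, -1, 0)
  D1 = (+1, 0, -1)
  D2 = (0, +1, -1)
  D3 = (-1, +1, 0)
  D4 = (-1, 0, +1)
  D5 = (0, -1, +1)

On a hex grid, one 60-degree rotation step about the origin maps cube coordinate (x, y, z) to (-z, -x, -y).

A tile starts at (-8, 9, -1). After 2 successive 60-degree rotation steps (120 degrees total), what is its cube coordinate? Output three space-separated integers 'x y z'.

Start: (-8, 9, -1)
Step 1: (-8, 9, -1) -> (-(-1), -(-8), -(9)) = (1, 8, -9)
Step 2: (1, 8, -9) -> (-(-9), -(1), -(8)) = (9, -1, -8)

Answer: 9 -1 -8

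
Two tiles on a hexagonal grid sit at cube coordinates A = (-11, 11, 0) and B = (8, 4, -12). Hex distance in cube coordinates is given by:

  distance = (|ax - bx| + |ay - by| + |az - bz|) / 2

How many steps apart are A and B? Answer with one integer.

Answer: 19

Derivation:
|ax - bx| = |-11 - 8| = 19
|ay - by| = |11 - 4| = 7
|az - bz| = |0 - (-12)| = 12
distance = (19 + 7 + 12) / 2 = 38 / 2 = 19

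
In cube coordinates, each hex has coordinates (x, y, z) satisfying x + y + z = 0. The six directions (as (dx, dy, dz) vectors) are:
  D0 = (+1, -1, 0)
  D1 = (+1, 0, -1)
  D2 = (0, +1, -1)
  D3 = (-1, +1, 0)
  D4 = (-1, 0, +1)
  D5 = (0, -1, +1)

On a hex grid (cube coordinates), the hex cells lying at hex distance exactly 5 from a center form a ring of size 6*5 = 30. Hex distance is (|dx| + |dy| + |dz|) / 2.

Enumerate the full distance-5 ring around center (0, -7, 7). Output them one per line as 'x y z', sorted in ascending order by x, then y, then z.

Answer: -5 -7 12
-5 -6 11
-5 -5 10
-5 -4 9
-5 -3 8
-5 -2 7
-4 -8 12
-4 -2 6
-3 -9 12
-3 -2 5
-2 -10 12
-2 -2 4
-1 -11 12
-1 -2 3
0 -12 12
0 -2 2
1 -12 11
1 -3 2
2 -12 10
2 -4 2
3 -12 9
3 -5 2
4 -12 8
4 -6 2
5 -12 7
5 -11 6
5 -10 5
5 -9 4
5 -8 3
5 -7 2

Derivation:
Walk ring at distance 5 from (0, -7, 7):
Start at center + D4*5 = (-5, -7, 12)
  hex 0: (-5, -7, 12)
  hex 1: (-4, -8, 12)
  hex 2: (-3, -9, 12)
  hex 3: (-2, -10, 12)
  hex 4: (-1, -11, 12)
  hex 5: (0, -12, 12)
  hex 6: (1, -12, 11)
  hex 7: (2, -12, 10)
  hex 8: (3, -12, 9)
  hex 9: (4, -12, 8)
  hex 10: (5, -12, 7)
  hex 11: (5, -11, 6)
  hex 12: (5, -10, 5)
  hex 13: (5, -9, 4)
  hex 14: (5, -8, 3)
  hex 15: (5, -7, 2)
  hex 16: (4, -6, 2)
  hex 17: (3, -5, 2)
  hex 18: (2, -4, 2)
  hex 19: (1, -3, 2)
  hex 20: (0, -2, 2)
  hex 21: (-1, -2, 3)
  hex 22: (-2, -2, 4)
  hex 23: (-3, -2, 5)
  hex 24: (-4, -2, 6)
  hex 25: (-5, -2, 7)
  hex 26: (-5, -3, 8)
  hex 27: (-5, -4, 9)
  hex 28: (-5, -5, 10)
  hex 29: (-5, -6, 11)
Sorted: 30 hexes.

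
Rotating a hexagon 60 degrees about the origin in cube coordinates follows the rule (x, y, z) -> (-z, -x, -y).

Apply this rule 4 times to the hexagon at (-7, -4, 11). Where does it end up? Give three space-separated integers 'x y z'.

Start: (-7, -4, 11)
Step 1: (-7, -4, 11) -> (-(11), -(-7), -(-4)) = (-11, 7, 4)
Step 2: (-11, 7, 4) -> (-(4), -(-11), -(7)) = (-4, 11, -7)
Step 3: (-4, 11, -7) -> (-(-7), -(-4), -(11)) = (7, 4, -11)
Step 4: (7, 4, -11) -> (-(-11), -(7), -(4)) = (11, -7, -4)

Answer: 11 -7 -4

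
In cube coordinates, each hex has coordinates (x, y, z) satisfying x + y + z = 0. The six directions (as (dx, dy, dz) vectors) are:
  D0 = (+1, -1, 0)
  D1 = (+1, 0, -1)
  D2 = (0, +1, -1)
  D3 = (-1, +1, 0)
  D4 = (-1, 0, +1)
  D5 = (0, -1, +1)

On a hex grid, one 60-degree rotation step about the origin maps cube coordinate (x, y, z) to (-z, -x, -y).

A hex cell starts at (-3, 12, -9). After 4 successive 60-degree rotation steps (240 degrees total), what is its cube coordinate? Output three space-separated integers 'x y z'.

Start: (-3, 12, -9)
Step 1: (-3, 12, -9) -> (-(-9), -(-3), -(12)) = (9, 3, -12)
Step 2: (9, 3, -12) -> (-(-12), -(9), -(3)) = (12, -9, -3)
Step 3: (12, -9, -3) -> (-(-3), -(12), -(-9)) = (3, -12, 9)
Step 4: (3, -12, 9) -> (-(9), -(3), -(-12)) = (-9, -3, 12)

Answer: -9 -3 12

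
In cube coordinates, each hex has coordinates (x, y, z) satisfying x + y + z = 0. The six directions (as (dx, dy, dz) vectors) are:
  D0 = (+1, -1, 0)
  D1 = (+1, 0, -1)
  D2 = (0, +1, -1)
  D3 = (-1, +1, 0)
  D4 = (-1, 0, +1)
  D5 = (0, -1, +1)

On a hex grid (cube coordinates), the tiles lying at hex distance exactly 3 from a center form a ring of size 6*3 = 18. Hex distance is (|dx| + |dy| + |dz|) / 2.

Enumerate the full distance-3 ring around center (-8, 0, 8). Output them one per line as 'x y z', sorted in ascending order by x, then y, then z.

Walk ring at distance 3 from (-8, 0, 8):
Start at center + D4*3 = (-11, 0, 11)
  hex 0: (-11, 0, 11)
  hex 1: (-10, -1, 11)
  hex 2: (-9, -2, 11)
  hex 3: (-8, -3, 11)
  hex 4: (-7, -3, 10)
  hex 5: (-6, -3, 9)
  hex 6: (-5, -3, 8)
  hex 7: (-5, -2, 7)
  hex 8: (-5, -1, 6)
  hex 9: (-5, 0, 5)
  hex 10: (-6, 1, 5)
  hex 11: (-7, 2, 5)
  hex 12: (-8, 3, 5)
  hex 13: (-9, 3, 6)
  hex 14: (-10, 3, 7)
  hex 15: (-11, 3, 8)
  hex 16: (-11, 2, 9)
  hex 17: (-11, 1, 10)
Sorted: 18 hexes.

Answer: -11 0 11
-11 1 10
-11 2 9
-11 3 8
-10 -1 11
-10 3 7
-9 -2 11
-9 3 6
-8 -3 11
-8 3 5
-7 -3 10
-7 2 5
-6 -3 9
-6 1 5
-5 -3 8
-5 -2 7
-5 -1 6
-5 0 5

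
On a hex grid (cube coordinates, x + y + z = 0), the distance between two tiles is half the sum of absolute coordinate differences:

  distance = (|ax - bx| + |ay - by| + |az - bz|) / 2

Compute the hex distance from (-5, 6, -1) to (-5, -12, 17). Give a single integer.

Answer: 18

Derivation:
|ax - bx| = |-5 - (-5)| = 0
|ay - by| = |6 - (-12)| = 18
|az - bz| = |-1 - 17| = 18
distance = (0 + 18 + 18) / 2 = 36 / 2 = 18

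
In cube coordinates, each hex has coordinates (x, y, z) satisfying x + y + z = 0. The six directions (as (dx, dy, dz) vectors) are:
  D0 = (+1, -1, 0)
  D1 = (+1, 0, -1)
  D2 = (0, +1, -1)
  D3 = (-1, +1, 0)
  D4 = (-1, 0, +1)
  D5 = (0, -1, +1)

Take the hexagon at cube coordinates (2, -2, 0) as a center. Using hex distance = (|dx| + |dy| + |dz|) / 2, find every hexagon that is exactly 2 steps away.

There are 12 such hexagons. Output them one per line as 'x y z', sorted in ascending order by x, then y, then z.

Answer: 0 -2 2
0 -1 1
0 0 0
1 -3 2
1 0 -1
2 -4 2
2 0 -2
3 -4 1
3 -1 -2
4 -4 0
4 -3 -1
4 -2 -2

Derivation:
Walk ring at distance 2 from (2, -2, 0):
Start at center + D4*2 = (0, -2, 2)
  hex 0: (0, -2, 2)
  hex 1: (1, -3, 2)
  hex 2: (2, -4, 2)
  hex 3: (3, -4, 1)
  hex 4: (4, -4, 0)
  hex 5: (4, -3, -1)
  hex 6: (4, -2, -2)
  hex 7: (3, -1, -2)
  hex 8: (2, 0, -2)
  hex 9: (1, 0, -1)
  hex 10: (0, 0, 0)
  hex 11: (0, -1, 1)
Sorted: 12 hexes.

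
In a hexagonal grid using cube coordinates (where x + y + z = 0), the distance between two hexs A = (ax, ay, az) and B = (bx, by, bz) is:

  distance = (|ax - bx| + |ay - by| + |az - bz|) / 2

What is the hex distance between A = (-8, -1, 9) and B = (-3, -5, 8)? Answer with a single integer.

|ax - bx| = |-8 - (-3)| = 5
|ay - by| = |-1 - (-5)| = 4
|az - bz| = |9 - 8| = 1
distance = (5 + 4 + 1) / 2 = 10 / 2 = 5

Answer: 5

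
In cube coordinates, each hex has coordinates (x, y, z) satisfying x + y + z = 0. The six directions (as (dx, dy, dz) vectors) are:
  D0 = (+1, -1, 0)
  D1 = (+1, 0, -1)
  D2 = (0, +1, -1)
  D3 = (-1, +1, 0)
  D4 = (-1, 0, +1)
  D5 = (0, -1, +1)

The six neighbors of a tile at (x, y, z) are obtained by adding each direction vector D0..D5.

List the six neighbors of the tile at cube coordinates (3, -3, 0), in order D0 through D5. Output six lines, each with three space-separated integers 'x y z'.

Answer: 4 -4 0
4 -3 -1
3 -2 -1
2 -2 0
2 -3 1
3 -4 1

Derivation:
Center: (3, -3, 0). Add each direction:
  D0: (3, -3, 0) + (1, -1, 0) = (4, -4, 0)
  D1: (3, -3, 0) + (1, 0, -1) = (4, -3, -1)
  D2: (3, -3, 0) + (0, 1, -1) = (3, -2, -1)
  D3: (3, -3, 0) + (-1, 1, 0) = (2, -2, 0)
  D4: (3, -3, 0) + (-1, 0, 1) = (2, -3, 1)
  D5: (3, -3, 0) + (0, -1, 1) = (3, -4, 1)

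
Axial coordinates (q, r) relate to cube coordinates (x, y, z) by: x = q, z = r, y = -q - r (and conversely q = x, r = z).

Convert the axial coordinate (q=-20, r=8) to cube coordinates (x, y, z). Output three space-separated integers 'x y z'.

x = q = -20
z = r = 8
y = -x - z = -(-20) - (8) = 12

Answer: -20 12 8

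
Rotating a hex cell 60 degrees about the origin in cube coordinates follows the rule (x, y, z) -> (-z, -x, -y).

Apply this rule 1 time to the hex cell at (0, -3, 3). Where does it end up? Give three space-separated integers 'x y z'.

Start: (0, -3, 3)
Step 1: (0, -3, 3) -> (-(3), -(0), -(-3)) = (-3, 0, 3)

Answer: -3 0 3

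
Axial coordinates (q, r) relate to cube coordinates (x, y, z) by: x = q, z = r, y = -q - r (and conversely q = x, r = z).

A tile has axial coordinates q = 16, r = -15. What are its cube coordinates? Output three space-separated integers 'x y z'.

Answer: 16 -1 -15

Derivation:
x = q = 16
z = r = -15
y = -x - z = -(16) - (-15) = -1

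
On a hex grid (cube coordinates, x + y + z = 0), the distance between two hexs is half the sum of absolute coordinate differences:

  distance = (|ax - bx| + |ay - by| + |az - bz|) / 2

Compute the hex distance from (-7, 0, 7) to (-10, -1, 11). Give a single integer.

|ax - bx| = |-7 - (-10)| = 3
|ay - by| = |0 - (-1)| = 1
|az - bz| = |7 - 11| = 4
distance = (3 + 1 + 4) / 2 = 8 / 2 = 4

Answer: 4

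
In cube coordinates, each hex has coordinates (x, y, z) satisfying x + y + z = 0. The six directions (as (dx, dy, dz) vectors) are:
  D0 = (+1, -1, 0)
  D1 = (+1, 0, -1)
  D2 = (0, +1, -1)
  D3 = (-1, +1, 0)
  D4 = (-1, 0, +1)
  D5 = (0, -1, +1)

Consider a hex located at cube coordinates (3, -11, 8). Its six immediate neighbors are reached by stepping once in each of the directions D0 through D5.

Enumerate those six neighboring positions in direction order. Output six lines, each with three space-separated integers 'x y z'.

Center: (3, -11, 8). Add each direction:
  D0: (3, -11, 8) + (1, -1, 0) = (4, -12, 8)
  D1: (3, -11, 8) + (1, 0, -1) = (4, -11, 7)
  D2: (3, -11, 8) + (0, 1, -1) = (3, -10, 7)
  D3: (3, -11, 8) + (-1, 1, 0) = (2, -10, 8)
  D4: (3, -11, 8) + (-1, 0, 1) = (2, -11, 9)
  D5: (3, -11, 8) + (0, -1, 1) = (3, -12, 9)

Answer: 4 -12 8
4 -11 7
3 -10 7
2 -10 8
2 -11 9
3 -12 9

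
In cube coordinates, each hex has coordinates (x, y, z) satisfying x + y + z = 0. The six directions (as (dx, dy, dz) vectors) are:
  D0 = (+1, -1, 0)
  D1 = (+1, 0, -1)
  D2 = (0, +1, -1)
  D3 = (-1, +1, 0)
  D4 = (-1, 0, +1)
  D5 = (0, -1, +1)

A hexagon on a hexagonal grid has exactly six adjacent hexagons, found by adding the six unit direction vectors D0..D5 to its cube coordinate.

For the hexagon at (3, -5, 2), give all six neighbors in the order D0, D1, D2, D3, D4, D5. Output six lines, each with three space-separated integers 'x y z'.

Answer: 4 -6 2
4 -5 1
3 -4 1
2 -4 2
2 -5 3
3 -6 3

Derivation:
Center: (3, -5, 2). Add each direction:
  D0: (3, -5, 2) + (1, -1, 0) = (4, -6, 2)
  D1: (3, -5, 2) + (1, 0, -1) = (4, -5, 1)
  D2: (3, -5, 2) + (0, 1, -1) = (3, -4, 1)
  D3: (3, -5, 2) + (-1, 1, 0) = (2, -4, 2)
  D4: (3, -5, 2) + (-1, 0, 1) = (2, -5, 3)
  D5: (3, -5, 2) + (0, -1, 1) = (3, -6, 3)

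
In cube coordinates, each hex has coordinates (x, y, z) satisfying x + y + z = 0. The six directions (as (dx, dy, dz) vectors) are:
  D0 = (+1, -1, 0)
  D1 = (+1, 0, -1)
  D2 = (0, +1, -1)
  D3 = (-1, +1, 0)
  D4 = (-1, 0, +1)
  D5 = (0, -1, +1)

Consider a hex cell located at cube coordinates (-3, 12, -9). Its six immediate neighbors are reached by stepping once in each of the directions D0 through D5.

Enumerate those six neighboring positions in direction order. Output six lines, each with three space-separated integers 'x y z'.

Center: (-3, 12, -9). Add each direction:
  D0: (-3, 12, -9) + (1, -1, 0) = (-2, 11, -9)
  D1: (-3, 12, -9) + (1, 0, -1) = (-2, 12, -10)
  D2: (-3, 12, -9) + (0, 1, -1) = (-3, 13, -10)
  D3: (-3, 12, -9) + (-1, 1, 0) = (-4, 13, -9)
  D4: (-3, 12, -9) + (-1, 0, 1) = (-4, 12, -8)
  D5: (-3, 12, -9) + (0, -1, 1) = (-3, 11, -8)

Answer: -2 11 -9
-2 12 -10
-3 13 -10
-4 13 -9
-4 12 -8
-3 11 -8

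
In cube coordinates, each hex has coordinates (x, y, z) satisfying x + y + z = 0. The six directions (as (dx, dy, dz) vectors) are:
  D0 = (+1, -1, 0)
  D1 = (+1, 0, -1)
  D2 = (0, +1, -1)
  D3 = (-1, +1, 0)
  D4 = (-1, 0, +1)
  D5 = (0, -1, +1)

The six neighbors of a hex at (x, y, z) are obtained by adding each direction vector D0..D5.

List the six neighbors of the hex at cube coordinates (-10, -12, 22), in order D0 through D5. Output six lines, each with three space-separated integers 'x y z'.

Center: (-10, -12, 22). Add each direction:
  D0: (-10, -12, 22) + (1, -1, 0) = (-9, -13, 22)
  D1: (-10, -12, 22) + (1, 0, -1) = (-9, -12, 21)
  D2: (-10, -12, 22) + (0, 1, -1) = (-10, -11, 21)
  D3: (-10, -12, 22) + (-1, 1, 0) = (-11, -11, 22)
  D4: (-10, -12, 22) + (-1, 0, 1) = (-11, -12, 23)
  D5: (-10, -12, 22) + (0, -1, 1) = (-10, -13, 23)

Answer: -9 -13 22
-9 -12 21
-10 -11 21
-11 -11 22
-11 -12 23
-10 -13 23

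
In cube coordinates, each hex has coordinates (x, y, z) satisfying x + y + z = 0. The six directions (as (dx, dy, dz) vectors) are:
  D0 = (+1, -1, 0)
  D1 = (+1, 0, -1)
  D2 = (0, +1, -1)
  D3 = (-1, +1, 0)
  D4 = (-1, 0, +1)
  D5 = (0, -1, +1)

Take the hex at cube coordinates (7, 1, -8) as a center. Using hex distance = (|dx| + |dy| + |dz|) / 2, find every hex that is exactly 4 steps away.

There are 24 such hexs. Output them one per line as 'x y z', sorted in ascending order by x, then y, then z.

Answer: 3 1 -4
3 2 -5
3 3 -6
3 4 -7
3 5 -8
4 0 -4
4 5 -9
5 -1 -4
5 5 -10
6 -2 -4
6 5 -11
7 -3 -4
7 5 -12
8 -3 -5
8 4 -12
9 -3 -6
9 3 -12
10 -3 -7
10 2 -12
11 -3 -8
11 -2 -9
11 -1 -10
11 0 -11
11 1 -12

Derivation:
Walk ring at distance 4 from (7, 1, -8):
Start at center + D4*4 = (3, 1, -4)
  hex 0: (3, 1, -4)
  hex 1: (4, 0, -4)
  hex 2: (5, -1, -4)
  hex 3: (6, -2, -4)
  hex 4: (7, -3, -4)
  hex 5: (8, -3, -5)
  hex 6: (9, -3, -6)
  hex 7: (10, -3, -7)
  hex 8: (11, -3, -8)
  hex 9: (11, -2, -9)
  hex 10: (11, -1, -10)
  hex 11: (11, 0, -11)
  hex 12: (11, 1, -12)
  hex 13: (10, 2, -12)
  hex 14: (9, 3, -12)
  hex 15: (8, 4, -12)
  hex 16: (7, 5, -12)
  hex 17: (6, 5, -11)
  hex 18: (5, 5, -10)
  hex 19: (4, 5, -9)
  hex 20: (3, 5, -8)
  hex 21: (3, 4, -7)
  hex 22: (3, 3, -6)
  hex 23: (3, 2, -5)
Sorted: 24 hexes.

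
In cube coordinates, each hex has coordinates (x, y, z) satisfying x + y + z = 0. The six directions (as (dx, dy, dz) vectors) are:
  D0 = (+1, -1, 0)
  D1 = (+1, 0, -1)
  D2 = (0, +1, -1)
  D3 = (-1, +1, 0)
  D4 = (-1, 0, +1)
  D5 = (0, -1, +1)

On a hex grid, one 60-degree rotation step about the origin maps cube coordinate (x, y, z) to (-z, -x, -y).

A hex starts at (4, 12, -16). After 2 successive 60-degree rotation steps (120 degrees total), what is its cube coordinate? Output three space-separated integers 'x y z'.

Start: (4, 12, -16)
Step 1: (4, 12, -16) -> (-(-16), -(4), -(12)) = (16, -4, -12)
Step 2: (16, -4, -12) -> (-(-12), -(16), -(-4)) = (12, -16, 4)

Answer: 12 -16 4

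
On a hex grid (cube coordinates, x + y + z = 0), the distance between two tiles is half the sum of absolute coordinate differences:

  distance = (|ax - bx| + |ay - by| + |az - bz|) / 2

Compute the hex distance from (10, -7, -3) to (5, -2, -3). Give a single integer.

Answer: 5

Derivation:
|ax - bx| = |10 - 5| = 5
|ay - by| = |-7 - (-2)| = 5
|az - bz| = |-3 - (-3)| = 0
distance = (5 + 5 + 0) / 2 = 10 / 2 = 5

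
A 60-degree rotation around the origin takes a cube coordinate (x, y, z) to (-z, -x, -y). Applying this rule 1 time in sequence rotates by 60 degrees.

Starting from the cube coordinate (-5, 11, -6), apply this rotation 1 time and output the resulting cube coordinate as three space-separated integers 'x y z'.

Answer: 6 5 -11

Derivation:
Start: (-5, 11, -6)
Step 1: (-5, 11, -6) -> (-(-6), -(-5), -(11)) = (6, 5, -11)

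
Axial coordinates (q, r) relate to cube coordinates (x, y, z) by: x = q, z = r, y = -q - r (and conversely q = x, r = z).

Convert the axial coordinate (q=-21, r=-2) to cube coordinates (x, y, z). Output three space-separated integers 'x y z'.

x = q = -21
z = r = -2
y = -x - z = -(-21) - (-2) = 23

Answer: -21 23 -2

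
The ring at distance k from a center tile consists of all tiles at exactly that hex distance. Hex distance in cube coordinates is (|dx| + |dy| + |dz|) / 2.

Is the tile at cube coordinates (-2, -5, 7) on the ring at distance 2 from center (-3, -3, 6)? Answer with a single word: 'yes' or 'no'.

|px - cx| = |-2 - (-3)| = 1
|py - cy| = |-5 - (-3)| = 2
|pz - cz| = |7 - 6| = 1
distance = (1+2+1)/2 = 4/2 = 2
radius = 2; distance == radius -> yes

Answer: yes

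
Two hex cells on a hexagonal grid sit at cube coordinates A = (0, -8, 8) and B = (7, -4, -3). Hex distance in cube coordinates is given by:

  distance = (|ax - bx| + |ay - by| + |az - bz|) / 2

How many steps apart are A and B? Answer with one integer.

|ax - bx| = |0 - 7| = 7
|ay - by| = |-8 - (-4)| = 4
|az - bz| = |8 - (-3)| = 11
distance = (7 + 4 + 11) / 2 = 22 / 2 = 11

Answer: 11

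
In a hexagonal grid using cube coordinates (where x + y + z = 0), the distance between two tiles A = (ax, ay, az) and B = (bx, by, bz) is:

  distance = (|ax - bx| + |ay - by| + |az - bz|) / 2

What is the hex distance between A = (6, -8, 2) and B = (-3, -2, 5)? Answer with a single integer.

Answer: 9

Derivation:
|ax - bx| = |6 - (-3)| = 9
|ay - by| = |-8 - (-2)| = 6
|az - bz| = |2 - 5| = 3
distance = (9 + 6 + 3) / 2 = 18 / 2 = 9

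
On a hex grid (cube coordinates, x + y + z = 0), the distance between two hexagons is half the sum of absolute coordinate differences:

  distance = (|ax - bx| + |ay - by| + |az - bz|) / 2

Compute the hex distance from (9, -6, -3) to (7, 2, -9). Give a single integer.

Answer: 8

Derivation:
|ax - bx| = |9 - 7| = 2
|ay - by| = |-6 - 2| = 8
|az - bz| = |-3 - (-9)| = 6
distance = (2 + 8 + 6) / 2 = 16 / 2 = 8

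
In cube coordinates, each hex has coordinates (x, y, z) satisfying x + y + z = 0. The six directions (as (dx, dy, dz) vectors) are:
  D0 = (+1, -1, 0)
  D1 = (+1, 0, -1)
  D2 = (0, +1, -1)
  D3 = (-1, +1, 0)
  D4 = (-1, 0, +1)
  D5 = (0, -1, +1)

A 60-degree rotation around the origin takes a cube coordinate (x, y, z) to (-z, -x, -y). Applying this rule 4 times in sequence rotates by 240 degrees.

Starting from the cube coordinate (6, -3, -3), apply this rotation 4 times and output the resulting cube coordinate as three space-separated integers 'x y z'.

Answer: -3 6 -3

Derivation:
Start: (6, -3, -3)
Step 1: (6, -3, -3) -> (-(-3), -(6), -(-3)) = (3, -6, 3)
Step 2: (3, -6, 3) -> (-(3), -(3), -(-6)) = (-3, -3, 6)
Step 3: (-3, -3, 6) -> (-(6), -(-3), -(-3)) = (-6, 3, 3)
Step 4: (-6, 3, 3) -> (-(3), -(-6), -(3)) = (-3, 6, -3)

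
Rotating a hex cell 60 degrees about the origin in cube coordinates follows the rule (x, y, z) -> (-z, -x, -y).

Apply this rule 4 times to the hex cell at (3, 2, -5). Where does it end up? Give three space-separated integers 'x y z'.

Start: (3, 2, -5)
Step 1: (3, 2, -5) -> (-(-5), -(3), -(2)) = (5, -3, -2)
Step 2: (5, -3, -2) -> (-(-2), -(5), -(-3)) = (2, -5, 3)
Step 3: (2, -5, 3) -> (-(3), -(2), -(-5)) = (-3, -2, 5)
Step 4: (-3, -2, 5) -> (-(5), -(-3), -(-2)) = (-5, 3, 2)

Answer: -5 3 2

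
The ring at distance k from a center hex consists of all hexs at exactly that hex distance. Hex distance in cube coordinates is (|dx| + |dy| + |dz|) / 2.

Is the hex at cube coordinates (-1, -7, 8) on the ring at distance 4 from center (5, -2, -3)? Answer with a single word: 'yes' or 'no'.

|px - cx| = |-1 - 5| = 6
|py - cy| = |-7 - (-2)| = 5
|pz - cz| = |8 - (-3)| = 11
distance = (6+5+11)/2 = 22/2 = 11
radius = 4; distance != radius -> no

Answer: no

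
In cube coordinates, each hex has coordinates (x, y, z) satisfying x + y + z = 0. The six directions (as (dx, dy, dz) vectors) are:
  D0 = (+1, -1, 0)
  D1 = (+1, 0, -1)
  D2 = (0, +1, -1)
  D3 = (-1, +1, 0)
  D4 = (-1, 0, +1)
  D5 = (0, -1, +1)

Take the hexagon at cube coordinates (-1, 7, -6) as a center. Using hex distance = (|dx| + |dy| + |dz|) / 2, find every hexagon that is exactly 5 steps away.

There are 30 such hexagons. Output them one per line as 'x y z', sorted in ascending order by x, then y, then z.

Walk ring at distance 5 from (-1, 7, -6):
Start at center + D4*5 = (-6, 7, -1)
  hex 0: (-6, 7, -1)
  hex 1: (-5, 6, -1)
  hex 2: (-4, 5, -1)
  hex 3: (-3, 4, -1)
  hex 4: (-2, 3, -1)
  hex 5: (-1, 2, -1)
  hex 6: (0, 2, -2)
  hex 7: (1, 2, -3)
  hex 8: (2, 2, -4)
  hex 9: (3, 2, -5)
  hex 10: (4, 2, -6)
  hex 11: (4, 3, -7)
  hex 12: (4, 4, -8)
  hex 13: (4, 5, -9)
  hex 14: (4, 6, -10)
  hex 15: (4, 7, -11)
  hex 16: (3, 8, -11)
  hex 17: (2, 9, -11)
  hex 18: (1, 10, -11)
  hex 19: (0, 11, -11)
  hex 20: (-1, 12, -11)
  hex 21: (-2, 12, -10)
  hex 22: (-3, 12, -9)
  hex 23: (-4, 12, -8)
  hex 24: (-5, 12, -7)
  hex 25: (-6, 12, -6)
  hex 26: (-6, 11, -5)
  hex 27: (-6, 10, -4)
  hex 28: (-6, 9, -3)
  hex 29: (-6, 8, -2)
Sorted: 30 hexes.

Answer: -6 7 -1
-6 8 -2
-6 9 -3
-6 10 -4
-6 11 -5
-6 12 -6
-5 6 -1
-5 12 -7
-4 5 -1
-4 12 -8
-3 4 -1
-3 12 -9
-2 3 -1
-2 12 -10
-1 2 -1
-1 12 -11
0 2 -2
0 11 -11
1 2 -3
1 10 -11
2 2 -4
2 9 -11
3 2 -5
3 8 -11
4 2 -6
4 3 -7
4 4 -8
4 5 -9
4 6 -10
4 7 -11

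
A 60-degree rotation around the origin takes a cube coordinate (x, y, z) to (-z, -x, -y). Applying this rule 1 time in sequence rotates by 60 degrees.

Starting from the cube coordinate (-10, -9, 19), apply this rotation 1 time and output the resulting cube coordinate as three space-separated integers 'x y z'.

Answer: -19 10 9

Derivation:
Start: (-10, -9, 19)
Step 1: (-10, -9, 19) -> (-(19), -(-10), -(-9)) = (-19, 10, 9)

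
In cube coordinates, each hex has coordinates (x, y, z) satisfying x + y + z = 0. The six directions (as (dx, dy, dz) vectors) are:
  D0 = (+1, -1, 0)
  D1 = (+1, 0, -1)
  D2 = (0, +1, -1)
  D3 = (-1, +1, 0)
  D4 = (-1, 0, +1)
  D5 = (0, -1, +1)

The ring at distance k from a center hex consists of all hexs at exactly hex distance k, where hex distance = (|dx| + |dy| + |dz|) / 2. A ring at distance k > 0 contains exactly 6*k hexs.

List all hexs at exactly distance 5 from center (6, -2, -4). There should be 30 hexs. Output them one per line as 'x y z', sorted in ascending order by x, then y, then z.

Walk ring at distance 5 from (6, -2, -4):
Start at center + D4*5 = (1, -2, 1)
  hex 0: (1, -2, 1)
  hex 1: (2, -3, 1)
  hex 2: (3, -4, 1)
  hex 3: (4, -5, 1)
  hex 4: (5, -6, 1)
  hex 5: (6, -7, 1)
  hex 6: (7, -7, 0)
  hex 7: (8, -7, -1)
  hex 8: (9, -7, -2)
  hex 9: (10, -7, -3)
  hex 10: (11, -7, -4)
  hex 11: (11, -6, -5)
  hex 12: (11, -5, -6)
  hex 13: (11, -4, -7)
  hex 14: (11, -3, -8)
  hex 15: (11, -2, -9)
  hex 16: (10, -1, -9)
  hex 17: (9, 0, -9)
  hex 18: (8, 1, -9)
  hex 19: (7, 2, -9)
  hex 20: (6, 3, -9)
  hex 21: (5, 3, -8)
  hex 22: (4, 3, -7)
  hex 23: (3, 3, -6)
  hex 24: (2, 3, -5)
  hex 25: (1, 3, -4)
  hex 26: (1, 2, -3)
  hex 27: (1, 1, -2)
  hex 28: (1, 0, -1)
  hex 29: (1, -1, 0)
Sorted: 30 hexes.

Answer: 1 -2 1
1 -1 0
1 0 -1
1 1 -2
1 2 -3
1 3 -4
2 -3 1
2 3 -5
3 -4 1
3 3 -6
4 -5 1
4 3 -7
5 -6 1
5 3 -8
6 -7 1
6 3 -9
7 -7 0
7 2 -9
8 -7 -1
8 1 -9
9 -7 -2
9 0 -9
10 -7 -3
10 -1 -9
11 -7 -4
11 -6 -5
11 -5 -6
11 -4 -7
11 -3 -8
11 -2 -9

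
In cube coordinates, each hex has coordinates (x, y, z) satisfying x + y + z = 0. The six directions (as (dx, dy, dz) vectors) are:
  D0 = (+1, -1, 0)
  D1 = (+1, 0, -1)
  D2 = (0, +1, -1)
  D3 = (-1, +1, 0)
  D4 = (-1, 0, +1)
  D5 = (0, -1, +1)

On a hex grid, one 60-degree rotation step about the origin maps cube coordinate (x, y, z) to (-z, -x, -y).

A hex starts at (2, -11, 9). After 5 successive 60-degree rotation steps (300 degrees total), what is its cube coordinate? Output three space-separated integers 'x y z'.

Start: (2, -11, 9)
Step 1: (2, -11, 9) -> (-(9), -(2), -(-11)) = (-9, -2, 11)
Step 2: (-9, -2, 11) -> (-(11), -(-9), -(-2)) = (-11, 9, 2)
Step 3: (-11, 9, 2) -> (-(2), -(-11), -(9)) = (-2, 11, -9)
Step 4: (-2, 11, -9) -> (-(-9), -(-2), -(11)) = (9, 2, -11)
Step 5: (9, 2, -11) -> (-(-11), -(9), -(2)) = (11, -9, -2)

Answer: 11 -9 -2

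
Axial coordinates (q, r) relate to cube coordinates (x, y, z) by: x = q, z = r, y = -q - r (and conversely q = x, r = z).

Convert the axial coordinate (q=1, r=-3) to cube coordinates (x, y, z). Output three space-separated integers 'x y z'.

Answer: 1 2 -3

Derivation:
x = q = 1
z = r = -3
y = -x - z = -(1) - (-3) = 2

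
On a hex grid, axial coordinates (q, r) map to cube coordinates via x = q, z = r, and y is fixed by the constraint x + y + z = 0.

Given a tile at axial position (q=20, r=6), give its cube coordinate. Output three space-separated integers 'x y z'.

Answer: 20 -26 6

Derivation:
x = q = 20
z = r = 6
y = -x - z = -(20) - (6) = -26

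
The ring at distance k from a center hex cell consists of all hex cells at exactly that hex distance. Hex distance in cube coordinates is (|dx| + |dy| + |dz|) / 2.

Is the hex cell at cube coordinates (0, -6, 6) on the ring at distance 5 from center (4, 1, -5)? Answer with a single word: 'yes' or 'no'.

Answer: no

Derivation:
|px - cx| = |0 - 4| = 4
|py - cy| = |-6 - 1| = 7
|pz - cz| = |6 - (-5)| = 11
distance = (4+7+11)/2 = 22/2 = 11
radius = 5; distance != radius -> no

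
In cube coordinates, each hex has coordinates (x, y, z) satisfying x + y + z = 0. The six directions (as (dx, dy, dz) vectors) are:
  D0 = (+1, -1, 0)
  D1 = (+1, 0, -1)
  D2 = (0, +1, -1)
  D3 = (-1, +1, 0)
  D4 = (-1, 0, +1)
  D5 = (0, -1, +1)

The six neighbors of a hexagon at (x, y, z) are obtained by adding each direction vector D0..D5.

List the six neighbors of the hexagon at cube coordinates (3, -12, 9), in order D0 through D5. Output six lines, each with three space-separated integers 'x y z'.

Answer: 4 -13 9
4 -12 8
3 -11 8
2 -11 9
2 -12 10
3 -13 10

Derivation:
Center: (3, -12, 9). Add each direction:
  D0: (3, -12, 9) + (1, -1, 0) = (4, -13, 9)
  D1: (3, -12, 9) + (1, 0, -1) = (4, -12, 8)
  D2: (3, -12, 9) + (0, 1, -1) = (3, -11, 8)
  D3: (3, -12, 9) + (-1, 1, 0) = (2, -11, 9)
  D4: (3, -12, 9) + (-1, 0, 1) = (2, -12, 10)
  D5: (3, -12, 9) + (0, -1, 1) = (3, -13, 10)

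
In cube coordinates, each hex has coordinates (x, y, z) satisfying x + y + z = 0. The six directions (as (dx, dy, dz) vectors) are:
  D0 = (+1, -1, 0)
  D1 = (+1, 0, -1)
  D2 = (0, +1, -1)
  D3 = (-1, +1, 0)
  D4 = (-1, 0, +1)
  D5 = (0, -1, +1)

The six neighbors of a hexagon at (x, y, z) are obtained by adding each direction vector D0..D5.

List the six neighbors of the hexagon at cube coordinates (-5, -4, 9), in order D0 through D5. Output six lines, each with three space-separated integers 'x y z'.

Center: (-5, -4, 9). Add each direction:
  D0: (-5, -4, 9) + (1, -1, 0) = (-4, -5, 9)
  D1: (-5, -4, 9) + (1, 0, -1) = (-4, -4, 8)
  D2: (-5, -4, 9) + (0, 1, -1) = (-5, -3, 8)
  D3: (-5, -4, 9) + (-1, 1, 0) = (-6, -3, 9)
  D4: (-5, -4, 9) + (-1, 0, 1) = (-6, -4, 10)
  D5: (-5, -4, 9) + (0, -1, 1) = (-5, -5, 10)

Answer: -4 -5 9
-4 -4 8
-5 -3 8
-6 -3 9
-6 -4 10
-5 -5 10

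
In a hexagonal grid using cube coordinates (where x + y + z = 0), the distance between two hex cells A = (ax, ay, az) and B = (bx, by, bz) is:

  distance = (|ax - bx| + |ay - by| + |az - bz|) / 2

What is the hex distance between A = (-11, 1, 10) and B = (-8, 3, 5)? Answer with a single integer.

|ax - bx| = |-11 - (-8)| = 3
|ay - by| = |1 - 3| = 2
|az - bz| = |10 - 5| = 5
distance = (3 + 2 + 5) / 2 = 10 / 2 = 5

Answer: 5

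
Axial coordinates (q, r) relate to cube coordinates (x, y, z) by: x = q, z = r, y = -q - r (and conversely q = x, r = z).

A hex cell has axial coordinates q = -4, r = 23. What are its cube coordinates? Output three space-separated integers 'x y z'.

x = q = -4
z = r = 23
y = -x - z = -(-4) - (23) = -19

Answer: -4 -19 23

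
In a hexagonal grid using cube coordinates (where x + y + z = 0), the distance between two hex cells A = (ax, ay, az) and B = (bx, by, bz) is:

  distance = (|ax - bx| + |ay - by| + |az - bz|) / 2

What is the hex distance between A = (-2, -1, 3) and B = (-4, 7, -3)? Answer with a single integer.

Answer: 8

Derivation:
|ax - bx| = |-2 - (-4)| = 2
|ay - by| = |-1 - 7| = 8
|az - bz| = |3 - (-3)| = 6
distance = (2 + 8 + 6) / 2 = 16 / 2 = 8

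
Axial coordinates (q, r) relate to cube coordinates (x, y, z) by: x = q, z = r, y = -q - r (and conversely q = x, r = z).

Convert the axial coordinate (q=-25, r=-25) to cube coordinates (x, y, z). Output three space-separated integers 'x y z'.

Answer: -25 50 -25

Derivation:
x = q = -25
z = r = -25
y = -x - z = -(-25) - (-25) = 50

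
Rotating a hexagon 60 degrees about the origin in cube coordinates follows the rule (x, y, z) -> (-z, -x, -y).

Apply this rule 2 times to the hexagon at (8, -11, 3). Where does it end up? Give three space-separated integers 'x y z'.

Start: (8, -11, 3)
Step 1: (8, -11, 3) -> (-(3), -(8), -(-11)) = (-3, -8, 11)
Step 2: (-3, -8, 11) -> (-(11), -(-3), -(-8)) = (-11, 3, 8)

Answer: -11 3 8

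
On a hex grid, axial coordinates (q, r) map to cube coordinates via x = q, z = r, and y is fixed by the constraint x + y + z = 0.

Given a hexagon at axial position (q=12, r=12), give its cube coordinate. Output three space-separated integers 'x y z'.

Answer: 12 -24 12

Derivation:
x = q = 12
z = r = 12
y = -x - z = -(12) - (12) = -24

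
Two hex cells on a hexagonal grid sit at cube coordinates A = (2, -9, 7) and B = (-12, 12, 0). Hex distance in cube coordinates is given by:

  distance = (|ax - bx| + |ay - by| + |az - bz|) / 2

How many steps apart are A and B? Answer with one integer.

|ax - bx| = |2 - (-12)| = 14
|ay - by| = |-9 - 12| = 21
|az - bz| = |7 - 0| = 7
distance = (14 + 21 + 7) / 2 = 42 / 2 = 21

Answer: 21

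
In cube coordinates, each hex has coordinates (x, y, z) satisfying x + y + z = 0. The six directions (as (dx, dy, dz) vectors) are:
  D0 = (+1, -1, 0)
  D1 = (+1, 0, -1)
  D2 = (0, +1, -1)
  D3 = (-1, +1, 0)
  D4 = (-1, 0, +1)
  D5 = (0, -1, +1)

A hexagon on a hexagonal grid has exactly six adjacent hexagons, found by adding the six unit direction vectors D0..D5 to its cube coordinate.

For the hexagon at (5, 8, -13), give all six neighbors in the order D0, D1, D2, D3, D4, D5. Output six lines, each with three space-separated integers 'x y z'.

Answer: 6 7 -13
6 8 -14
5 9 -14
4 9 -13
4 8 -12
5 7 -12

Derivation:
Center: (5, 8, -13). Add each direction:
  D0: (5, 8, -13) + (1, -1, 0) = (6, 7, -13)
  D1: (5, 8, -13) + (1, 0, -1) = (6, 8, -14)
  D2: (5, 8, -13) + (0, 1, -1) = (5, 9, -14)
  D3: (5, 8, -13) + (-1, 1, 0) = (4, 9, -13)
  D4: (5, 8, -13) + (-1, 0, 1) = (4, 8, -12)
  D5: (5, 8, -13) + (0, -1, 1) = (5, 7, -12)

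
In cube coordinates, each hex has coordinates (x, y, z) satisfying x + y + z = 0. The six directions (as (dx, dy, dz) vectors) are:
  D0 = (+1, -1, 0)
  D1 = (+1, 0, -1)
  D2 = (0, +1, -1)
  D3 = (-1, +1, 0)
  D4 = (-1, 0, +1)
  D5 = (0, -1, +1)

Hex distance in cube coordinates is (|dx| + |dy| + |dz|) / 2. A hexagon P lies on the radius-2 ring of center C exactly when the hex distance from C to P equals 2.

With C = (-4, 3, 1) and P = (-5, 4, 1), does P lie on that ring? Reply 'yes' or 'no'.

Answer: no

Derivation:
|px - cx| = |-5 - (-4)| = 1
|py - cy| = |4 - 3| = 1
|pz - cz| = |1 - 1| = 0
distance = (1+1+0)/2 = 2/2 = 1
radius = 2; distance != radius -> no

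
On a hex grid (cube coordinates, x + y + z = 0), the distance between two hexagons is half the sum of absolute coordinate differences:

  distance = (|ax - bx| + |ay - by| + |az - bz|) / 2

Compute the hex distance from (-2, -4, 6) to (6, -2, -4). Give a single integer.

Answer: 10

Derivation:
|ax - bx| = |-2 - 6| = 8
|ay - by| = |-4 - (-2)| = 2
|az - bz| = |6 - (-4)| = 10
distance = (8 + 2 + 10) / 2 = 20 / 2 = 10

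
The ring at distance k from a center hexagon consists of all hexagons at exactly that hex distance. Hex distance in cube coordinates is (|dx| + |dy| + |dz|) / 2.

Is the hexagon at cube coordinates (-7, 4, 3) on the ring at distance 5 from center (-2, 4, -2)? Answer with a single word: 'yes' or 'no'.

|px - cx| = |-7 - (-2)| = 5
|py - cy| = |4 - 4| = 0
|pz - cz| = |3 - (-2)| = 5
distance = (5+0+5)/2 = 10/2 = 5
radius = 5; distance == radius -> yes

Answer: yes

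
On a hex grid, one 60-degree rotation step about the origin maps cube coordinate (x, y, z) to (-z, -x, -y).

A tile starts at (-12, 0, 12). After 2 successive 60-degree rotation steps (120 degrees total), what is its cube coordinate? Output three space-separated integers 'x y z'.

Answer: 0 12 -12

Derivation:
Start: (-12, 0, 12)
Step 1: (-12, 0, 12) -> (-(12), -(-12), -(0)) = (-12, 12, 0)
Step 2: (-12, 12, 0) -> (-(0), -(-12), -(12)) = (0, 12, -12)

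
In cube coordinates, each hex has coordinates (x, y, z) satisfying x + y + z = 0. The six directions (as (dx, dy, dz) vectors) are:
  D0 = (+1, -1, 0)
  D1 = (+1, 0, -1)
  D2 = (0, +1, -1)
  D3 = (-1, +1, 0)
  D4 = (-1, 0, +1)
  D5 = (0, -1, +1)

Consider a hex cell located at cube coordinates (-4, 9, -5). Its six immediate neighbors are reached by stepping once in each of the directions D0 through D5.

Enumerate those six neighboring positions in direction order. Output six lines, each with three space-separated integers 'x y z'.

Center: (-4, 9, -5). Add each direction:
  D0: (-4, 9, -5) + (1, -1, 0) = (-3, 8, -5)
  D1: (-4, 9, -5) + (1, 0, -1) = (-3, 9, -6)
  D2: (-4, 9, -5) + (0, 1, -1) = (-4, 10, -6)
  D3: (-4, 9, -5) + (-1, 1, 0) = (-5, 10, -5)
  D4: (-4, 9, -5) + (-1, 0, 1) = (-5, 9, -4)
  D5: (-4, 9, -5) + (0, -1, 1) = (-4, 8, -4)

Answer: -3 8 -5
-3 9 -6
-4 10 -6
-5 10 -5
-5 9 -4
-4 8 -4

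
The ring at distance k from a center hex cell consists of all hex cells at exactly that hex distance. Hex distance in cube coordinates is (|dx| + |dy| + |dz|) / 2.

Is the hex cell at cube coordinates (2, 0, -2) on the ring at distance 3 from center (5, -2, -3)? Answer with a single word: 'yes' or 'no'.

|px - cx| = |2 - 5| = 3
|py - cy| = |0 - (-2)| = 2
|pz - cz| = |-2 - (-3)| = 1
distance = (3+2+1)/2 = 6/2 = 3
radius = 3; distance == radius -> yes

Answer: yes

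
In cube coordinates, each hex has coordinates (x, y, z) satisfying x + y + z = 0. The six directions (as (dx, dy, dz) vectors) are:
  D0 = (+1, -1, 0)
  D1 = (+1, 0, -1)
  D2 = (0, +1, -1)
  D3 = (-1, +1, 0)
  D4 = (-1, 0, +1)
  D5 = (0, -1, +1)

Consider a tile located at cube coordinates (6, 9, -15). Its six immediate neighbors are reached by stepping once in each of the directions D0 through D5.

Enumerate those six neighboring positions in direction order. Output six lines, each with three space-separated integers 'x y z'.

Answer: 7 8 -15
7 9 -16
6 10 -16
5 10 -15
5 9 -14
6 8 -14

Derivation:
Center: (6, 9, -15). Add each direction:
  D0: (6, 9, -15) + (1, -1, 0) = (7, 8, -15)
  D1: (6, 9, -15) + (1, 0, -1) = (7, 9, -16)
  D2: (6, 9, -15) + (0, 1, -1) = (6, 10, -16)
  D3: (6, 9, -15) + (-1, 1, 0) = (5, 10, -15)
  D4: (6, 9, -15) + (-1, 0, 1) = (5, 9, -14)
  D5: (6, 9, -15) + (0, -1, 1) = (6, 8, -14)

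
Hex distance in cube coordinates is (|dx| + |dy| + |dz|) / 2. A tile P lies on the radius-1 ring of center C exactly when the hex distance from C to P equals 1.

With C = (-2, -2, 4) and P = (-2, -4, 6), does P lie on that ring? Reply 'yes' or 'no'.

|px - cx| = |-2 - (-2)| = 0
|py - cy| = |-4 - (-2)| = 2
|pz - cz| = |6 - 4| = 2
distance = (0+2+2)/2 = 4/2 = 2
radius = 1; distance != radius -> no

Answer: no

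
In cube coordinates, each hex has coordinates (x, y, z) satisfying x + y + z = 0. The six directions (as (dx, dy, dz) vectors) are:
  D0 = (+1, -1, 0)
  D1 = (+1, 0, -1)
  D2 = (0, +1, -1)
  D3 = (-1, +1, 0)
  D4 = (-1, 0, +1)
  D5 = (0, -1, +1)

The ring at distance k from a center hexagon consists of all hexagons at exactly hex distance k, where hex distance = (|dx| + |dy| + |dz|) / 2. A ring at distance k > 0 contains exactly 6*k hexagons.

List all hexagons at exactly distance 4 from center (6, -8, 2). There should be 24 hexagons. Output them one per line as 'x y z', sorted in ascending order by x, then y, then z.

Walk ring at distance 4 from (6, -8, 2):
Start at center + D4*4 = (2, -8, 6)
  hex 0: (2, -8, 6)
  hex 1: (3, -9, 6)
  hex 2: (4, -10, 6)
  hex 3: (5, -11, 6)
  hex 4: (6, -12, 6)
  hex 5: (7, -12, 5)
  hex 6: (8, -12, 4)
  hex 7: (9, -12, 3)
  hex 8: (10, -12, 2)
  hex 9: (10, -11, 1)
  hex 10: (10, -10, 0)
  hex 11: (10, -9, -1)
  hex 12: (10, -8, -2)
  hex 13: (9, -7, -2)
  hex 14: (8, -6, -2)
  hex 15: (7, -5, -2)
  hex 16: (6, -4, -2)
  hex 17: (5, -4, -1)
  hex 18: (4, -4, 0)
  hex 19: (3, -4, 1)
  hex 20: (2, -4, 2)
  hex 21: (2, -5, 3)
  hex 22: (2, -6, 4)
  hex 23: (2, -7, 5)
Sorted: 24 hexes.

Answer: 2 -8 6
2 -7 5
2 -6 4
2 -5 3
2 -4 2
3 -9 6
3 -4 1
4 -10 6
4 -4 0
5 -11 6
5 -4 -1
6 -12 6
6 -4 -2
7 -12 5
7 -5 -2
8 -12 4
8 -6 -2
9 -12 3
9 -7 -2
10 -12 2
10 -11 1
10 -10 0
10 -9 -1
10 -8 -2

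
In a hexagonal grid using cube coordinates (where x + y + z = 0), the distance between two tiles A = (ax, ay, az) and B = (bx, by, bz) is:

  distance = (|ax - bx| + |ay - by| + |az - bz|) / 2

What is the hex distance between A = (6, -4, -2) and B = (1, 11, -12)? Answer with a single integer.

|ax - bx| = |6 - 1| = 5
|ay - by| = |-4 - 11| = 15
|az - bz| = |-2 - (-12)| = 10
distance = (5 + 15 + 10) / 2 = 30 / 2 = 15

Answer: 15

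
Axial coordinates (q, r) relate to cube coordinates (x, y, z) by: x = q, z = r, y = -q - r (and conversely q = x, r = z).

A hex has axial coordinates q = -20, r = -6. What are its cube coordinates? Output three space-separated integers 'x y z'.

x = q = -20
z = r = -6
y = -x - z = -(-20) - (-6) = 26

Answer: -20 26 -6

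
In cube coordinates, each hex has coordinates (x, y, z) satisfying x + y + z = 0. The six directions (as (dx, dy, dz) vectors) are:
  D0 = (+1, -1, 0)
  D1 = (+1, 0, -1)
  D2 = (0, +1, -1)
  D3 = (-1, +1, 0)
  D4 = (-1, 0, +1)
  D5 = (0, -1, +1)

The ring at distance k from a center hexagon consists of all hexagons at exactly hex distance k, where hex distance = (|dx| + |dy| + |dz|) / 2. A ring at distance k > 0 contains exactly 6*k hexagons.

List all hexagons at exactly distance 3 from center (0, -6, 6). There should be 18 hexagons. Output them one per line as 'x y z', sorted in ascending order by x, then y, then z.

Walk ring at distance 3 from (0, -6, 6):
Start at center + D4*3 = (-3, -6, 9)
  hex 0: (-3, -6, 9)
  hex 1: (-2, -7, 9)
  hex 2: (-1, -8, 9)
  hex 3: (0, -9, 9)
  hex 4: (1, -9, 8)
  hex 5: (2, -9, 7)
  hex 6: (3, -9, 6)
  hex 7: (3, -8, 5)
  hex 8: (3, -7, 4)
  hex 9: (3, -6, 3)
  hex 10: (2, -5, 3)
  hex 11: (1, -4, 3)
  hex 12: (0, -3, 3)
  hex 13: (-1, -3, 4)
  hex 14: (-2, -3, 5)
  hex 15: (-3, -3, 6)
  hex 16: (-3, -4, 7)
  hex 17: (-3, -5, 8)
Sorted: 18 hexes.

Answer: -3 -6 9
-3 -5 8
-3 -4 7
-3 -3 6
-2 -7 9
-2 -3 5
-1 -8 9
-1 -3 4
0 -9 9
0 -3 3
1 -9 8
1 -4 3
2 -9 7
2 -5 3
3 -9 6
3 -8 5
3 -7 4
3 -6 3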